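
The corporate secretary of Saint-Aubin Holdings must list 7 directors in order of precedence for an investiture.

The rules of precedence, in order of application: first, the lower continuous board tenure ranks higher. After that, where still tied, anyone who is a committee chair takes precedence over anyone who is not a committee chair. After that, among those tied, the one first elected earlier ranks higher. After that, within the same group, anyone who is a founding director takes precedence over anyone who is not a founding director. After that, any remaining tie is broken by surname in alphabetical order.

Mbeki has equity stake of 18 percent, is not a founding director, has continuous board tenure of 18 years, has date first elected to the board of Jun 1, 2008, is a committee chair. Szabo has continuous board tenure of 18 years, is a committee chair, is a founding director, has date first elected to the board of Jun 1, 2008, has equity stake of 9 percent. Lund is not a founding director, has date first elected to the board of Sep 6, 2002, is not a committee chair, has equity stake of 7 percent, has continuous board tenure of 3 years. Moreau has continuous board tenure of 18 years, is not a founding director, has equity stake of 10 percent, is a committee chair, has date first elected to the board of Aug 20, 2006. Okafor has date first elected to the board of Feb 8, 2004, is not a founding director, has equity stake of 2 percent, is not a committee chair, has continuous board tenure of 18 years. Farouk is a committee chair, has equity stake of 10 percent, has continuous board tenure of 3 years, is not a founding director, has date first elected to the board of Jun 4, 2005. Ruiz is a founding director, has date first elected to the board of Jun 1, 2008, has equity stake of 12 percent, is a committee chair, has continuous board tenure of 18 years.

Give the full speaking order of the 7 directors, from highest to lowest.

By continuous board tenure (lower first): Farouk and Lund (both 3 years); then Moreau, Ruiz, Szabo, Mbeki and Okafor (each 18 years).
Among Farouk and Lund, a committee chair before not a committee chair: Farouk (a committee chair) before Lund (not a committee chair).
Among Moreau, Ruiz, Szabo, Mbeki and Okafor, a committee chair before not a committee chair: Moreau, Ruiz, Szabo and Mbeki (a committee chair) before Okafor (not a committee chair).
Among Moreau, Ruiz, Szabo and Mbeki, by date first elected to the board (earlier first): Moreau (Aug 20, 2006) before Ruiz, Szabo and Mbeki (Jun 1, 2008).
Among Ruiz, Szabo and Mbeki, a founding director before not a founding director: Ruiz and Szabo (a founding director) before Mbeki (not a founding director).
Among Ruiz and Szabo, alphabetically by surname: Ruiz before Szabo.
Full order: Farouk, Lund, Moreau, Ruiz, Szabo, Mbeki, Okafor.

Farouk, Lund, Moreau, Ruiz, Szabo, Mbeki, Okafor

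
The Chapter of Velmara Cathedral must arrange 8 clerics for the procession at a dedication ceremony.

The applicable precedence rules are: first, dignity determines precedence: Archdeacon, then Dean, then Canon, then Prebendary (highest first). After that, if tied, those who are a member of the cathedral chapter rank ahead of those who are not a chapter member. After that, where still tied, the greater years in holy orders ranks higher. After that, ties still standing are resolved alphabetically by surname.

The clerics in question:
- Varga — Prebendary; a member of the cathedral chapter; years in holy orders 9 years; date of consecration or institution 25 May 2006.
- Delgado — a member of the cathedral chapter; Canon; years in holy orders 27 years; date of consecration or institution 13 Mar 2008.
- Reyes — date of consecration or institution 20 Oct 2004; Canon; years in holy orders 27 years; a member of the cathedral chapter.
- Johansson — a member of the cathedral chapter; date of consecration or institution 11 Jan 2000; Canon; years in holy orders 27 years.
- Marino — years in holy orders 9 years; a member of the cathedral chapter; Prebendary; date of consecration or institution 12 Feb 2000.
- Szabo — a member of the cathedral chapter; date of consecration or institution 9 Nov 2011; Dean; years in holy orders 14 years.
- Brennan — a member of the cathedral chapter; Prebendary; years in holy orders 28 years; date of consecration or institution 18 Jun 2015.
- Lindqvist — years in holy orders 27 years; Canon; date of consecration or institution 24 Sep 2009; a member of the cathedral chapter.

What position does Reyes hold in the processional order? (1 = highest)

5

By dignity: Szabo (Dean); then Delgado, Johansson, Lindqvist and Reyes (Canon); then Brennan, Marino and Varga (Prebendary).
Delgado, Johansson, Lindqvist and Reyes are each a member of the cathedral chapter, so the next rule applies.
Delgado, Johansson, Lindqvist and Reyes all have years in holy orders 27 years, so the next rule applies.
Among Delgado, Johansson, Lindqvist and Reyes, alphabetically by surname: Delgado before Johansson before Lindqvist before Reyes.
Brennan, Marino and Varga are each a member of the cathedral chapter, so the next rule applies.
Among Brennan, Marino and Varga, by years in holy orders (higher first): Brennan (28 years) before Marino and Varga (9 years).
Among Marino and Varga, alphabetically by surname: Marino before Varga.
Order: Szabo, Delgado, Johansson, Lindqvist, Reyes, Brennan, Marino, Varga. So position 5.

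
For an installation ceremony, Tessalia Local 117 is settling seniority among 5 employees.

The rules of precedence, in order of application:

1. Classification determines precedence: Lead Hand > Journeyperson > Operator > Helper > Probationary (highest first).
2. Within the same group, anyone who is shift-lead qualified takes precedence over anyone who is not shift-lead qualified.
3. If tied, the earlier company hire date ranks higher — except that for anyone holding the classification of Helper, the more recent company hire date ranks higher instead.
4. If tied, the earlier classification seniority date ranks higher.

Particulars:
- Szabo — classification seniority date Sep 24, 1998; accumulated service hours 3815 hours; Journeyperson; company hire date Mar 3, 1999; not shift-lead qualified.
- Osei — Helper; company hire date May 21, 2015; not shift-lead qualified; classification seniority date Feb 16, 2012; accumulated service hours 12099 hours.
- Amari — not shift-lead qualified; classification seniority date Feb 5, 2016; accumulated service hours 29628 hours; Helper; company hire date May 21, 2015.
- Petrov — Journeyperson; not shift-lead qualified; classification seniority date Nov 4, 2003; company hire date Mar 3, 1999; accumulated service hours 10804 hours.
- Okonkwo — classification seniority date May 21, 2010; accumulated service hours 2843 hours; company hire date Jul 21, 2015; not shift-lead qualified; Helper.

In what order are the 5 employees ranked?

By classification: Szabo and Petrov (Journeyperson); then Okonkwo, Osei and Amari (Helper).
Szabo and Petrov are each not shift-lead qualified, so the next rule applies.
Szabo and Petrov both have company hire date Mar 3, 1999, so the next rule applies.
Among Szabo and Petrov, by classification seniority date (earlier first): Szabo (Sep 24, 1998) before Petrov (Nov 4, 2003).
Okonkwo, Osei and Amari are each not shift-lead qualified, so the next rule applies.
Among Okonkwo, Osei and Amari, by company hire date (later first) (reversed rule for this group): Okonkwo (Jul 21, 2015) before Osei and Amari (May 21, 2015).
Among Osei and Amari, by classification seniority date (earlier first): Osei (Feb 16, 2012) before Amari (Feb 5, 2016).
Full order: Szabo, Petrov, Okonkwo, Osei, Amari.

Szabo, Petrov, Okonkwo, Osei, Amari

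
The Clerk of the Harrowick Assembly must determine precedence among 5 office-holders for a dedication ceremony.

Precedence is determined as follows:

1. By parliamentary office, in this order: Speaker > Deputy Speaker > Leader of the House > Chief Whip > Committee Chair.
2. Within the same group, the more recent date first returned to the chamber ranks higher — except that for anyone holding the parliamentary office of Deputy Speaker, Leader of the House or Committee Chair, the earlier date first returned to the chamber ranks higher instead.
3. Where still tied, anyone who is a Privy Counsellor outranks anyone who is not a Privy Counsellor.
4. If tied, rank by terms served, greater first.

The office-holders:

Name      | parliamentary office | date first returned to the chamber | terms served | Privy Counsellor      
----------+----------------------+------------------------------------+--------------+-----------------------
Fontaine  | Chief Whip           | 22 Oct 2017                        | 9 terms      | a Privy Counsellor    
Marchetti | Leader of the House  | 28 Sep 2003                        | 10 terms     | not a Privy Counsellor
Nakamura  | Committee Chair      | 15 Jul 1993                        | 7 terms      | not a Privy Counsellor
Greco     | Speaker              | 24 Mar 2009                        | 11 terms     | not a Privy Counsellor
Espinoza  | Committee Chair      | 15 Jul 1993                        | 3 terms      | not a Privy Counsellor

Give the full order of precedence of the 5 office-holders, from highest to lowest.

Greco, Marchetti, Fontaine, Nakamura, Espinoza

By parliamentary office: Greco (Speaker); then Marchetti (Leader of the House); then Fontaine (Chief Whip); then Nakamura and Espinoza (Committee Chair).
Nakamura and Espinoza both have date first returned to the chamber 15 Jul 1993, so the next rule applies.
Nakamura and Espinoza are each not a Privy Counsellor, so the next rule applies.
Among Nakamura and Espinoza, by terms served (higher first): Nakamura (7 terms) before Espinoza (3 terms).
Full order: Greco, Marchetti, Fontaine, Nakamura, Espinoza.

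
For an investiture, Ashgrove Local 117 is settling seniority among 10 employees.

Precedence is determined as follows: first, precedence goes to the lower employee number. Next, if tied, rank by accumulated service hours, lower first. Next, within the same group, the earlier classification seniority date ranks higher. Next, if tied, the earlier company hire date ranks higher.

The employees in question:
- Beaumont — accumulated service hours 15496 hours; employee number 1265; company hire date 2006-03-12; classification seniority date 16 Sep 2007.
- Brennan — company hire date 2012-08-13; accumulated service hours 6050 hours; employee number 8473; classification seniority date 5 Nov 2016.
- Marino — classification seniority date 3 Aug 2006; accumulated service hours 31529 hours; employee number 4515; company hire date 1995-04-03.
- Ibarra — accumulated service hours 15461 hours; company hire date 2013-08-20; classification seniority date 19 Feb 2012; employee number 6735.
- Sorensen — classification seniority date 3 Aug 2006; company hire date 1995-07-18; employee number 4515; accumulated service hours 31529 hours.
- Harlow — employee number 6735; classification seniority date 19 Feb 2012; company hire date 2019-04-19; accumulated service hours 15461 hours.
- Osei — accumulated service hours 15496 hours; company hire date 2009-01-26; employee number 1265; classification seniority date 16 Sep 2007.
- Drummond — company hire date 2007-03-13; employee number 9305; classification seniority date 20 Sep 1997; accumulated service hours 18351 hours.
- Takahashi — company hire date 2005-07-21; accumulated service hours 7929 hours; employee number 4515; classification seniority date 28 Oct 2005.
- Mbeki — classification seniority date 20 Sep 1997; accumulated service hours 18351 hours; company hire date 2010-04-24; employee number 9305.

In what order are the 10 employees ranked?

Beaumont, Osei, Takahashi, Marino, Sorensen, Ibarra, Harlow, Brennan, Drummond, Mbeki

By employee number (lower first): Beaumont and Osei (both 1265); then Takahashi, Marino and Sorensen (each 4515); then Ibarra and Harlow (both 6735); then Brennan (8473); then Drummond and Mbeki (both 9305).
Beaumont and Osei both have accumulated service hours 15496 hours, so the next rule applies.
Beaumont and Osei both have classification seniority date 16 Sep 2007, so the next rule applies.
Among Beaumont and Osei, by company hire date (earlier first): Beaumont (2006-03-12) before Osei (2009-01-26).
Among Takahashi, Marino and Sorensen, by accumulated service hours (lower first): Takahashi (7929 hours) before Marino and Sorensen (31529 hours).
Marino and Sorensen both have classification seniority date 3 Aug 2006, so the next rule applies.
Among Marino and Sorensen, by company hire date (earlier first): Marino (1995-04-03) before Sorensen (1995-07-18).
Ibarra and Harlow both have accumulated service hours 15461 hours, so the next rule applies.
Ibarra and Harlow both have classification seniority date 19 Feb 2012, so the next rule applies.
Among Ibarra and Harlow, by company hire date (earlier first): Ibarra (2013-08-20) before Harlow (2019-04-19).
Drummond and Mbeki both have accumulated service hours 18351 hours, so the next rule applies.
Drummond and Mbeki both have classification seniority date 20 Sep 1997, so the next rule applies.
Among Drummond and Mbeki, by company hire date (earlier first): Drummond (2007-03-13) before Mbeki (2010-04-24).
Full order: Beaumont, Osei, Takahashi, Marino, Sorensen, Ibarra, Harlow, Brennan, Drummond, Mbeki.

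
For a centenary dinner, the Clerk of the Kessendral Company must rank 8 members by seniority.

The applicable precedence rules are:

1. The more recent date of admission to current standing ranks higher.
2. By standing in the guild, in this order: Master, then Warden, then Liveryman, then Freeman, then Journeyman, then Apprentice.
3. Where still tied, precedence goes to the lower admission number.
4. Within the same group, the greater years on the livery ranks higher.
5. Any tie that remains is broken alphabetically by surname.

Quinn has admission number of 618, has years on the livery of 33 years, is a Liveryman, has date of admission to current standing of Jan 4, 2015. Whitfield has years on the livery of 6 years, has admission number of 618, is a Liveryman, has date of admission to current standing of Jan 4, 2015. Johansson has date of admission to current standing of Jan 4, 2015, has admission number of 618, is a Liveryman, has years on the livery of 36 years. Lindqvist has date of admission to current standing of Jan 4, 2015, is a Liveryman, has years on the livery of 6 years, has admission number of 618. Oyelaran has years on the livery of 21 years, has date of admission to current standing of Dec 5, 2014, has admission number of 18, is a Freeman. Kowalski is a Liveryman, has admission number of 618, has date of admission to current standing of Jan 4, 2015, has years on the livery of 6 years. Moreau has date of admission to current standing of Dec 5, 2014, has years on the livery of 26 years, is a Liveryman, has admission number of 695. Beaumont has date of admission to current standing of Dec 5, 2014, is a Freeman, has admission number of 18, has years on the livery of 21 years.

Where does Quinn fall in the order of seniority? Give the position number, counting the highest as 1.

By date of admission to current standing (later first): Johansson, Quinn, Kowalski, Lindqvist and Whitfield (each Jan 4, 2015); then Moreau, Beaumont and Oyelaran (each Dec 5, 2014).
Johansson, Quinn, Kowalski, Lindqvist and Whitfield are each Liveryman, so the next rule applies.
Johansson, Quinn, Kowalski, Lindqvist and Whitfield all have admission number 618, so the next rule applies.
Among Johansson, Quinn, Kowalski, Lindqvist and Whitfield, by years on the livery (higher first): Johansson (36 years) before Quinn (33 years) before Kowalski, Lindqvist and Whitfield (6 years).
Among Kowalski, Lindqvist and Whitfield, alphabetically by surname: Kowalski before Lindqvist before Whitfield.
Among Moreau, Beaumont and Oyelaran, by standing in the guild: Moreau (Liveryman) before Beaumont and Oyelaran (Freeman).
Beaumont and Oyelaran both have admission number 18, so the next rule applies.
Beaumont and Oyelaran both have years on the livery 21 years, so the next rule applies.
Among Beaumont and Oyelaran, alphabetically by surname: Beaumont before Oyelaran.
Order: Johansson, Quinn, Kowalski, Lindqvist, Whitfield, Moreau, Beaumont, Oyelaran. So position 2.

2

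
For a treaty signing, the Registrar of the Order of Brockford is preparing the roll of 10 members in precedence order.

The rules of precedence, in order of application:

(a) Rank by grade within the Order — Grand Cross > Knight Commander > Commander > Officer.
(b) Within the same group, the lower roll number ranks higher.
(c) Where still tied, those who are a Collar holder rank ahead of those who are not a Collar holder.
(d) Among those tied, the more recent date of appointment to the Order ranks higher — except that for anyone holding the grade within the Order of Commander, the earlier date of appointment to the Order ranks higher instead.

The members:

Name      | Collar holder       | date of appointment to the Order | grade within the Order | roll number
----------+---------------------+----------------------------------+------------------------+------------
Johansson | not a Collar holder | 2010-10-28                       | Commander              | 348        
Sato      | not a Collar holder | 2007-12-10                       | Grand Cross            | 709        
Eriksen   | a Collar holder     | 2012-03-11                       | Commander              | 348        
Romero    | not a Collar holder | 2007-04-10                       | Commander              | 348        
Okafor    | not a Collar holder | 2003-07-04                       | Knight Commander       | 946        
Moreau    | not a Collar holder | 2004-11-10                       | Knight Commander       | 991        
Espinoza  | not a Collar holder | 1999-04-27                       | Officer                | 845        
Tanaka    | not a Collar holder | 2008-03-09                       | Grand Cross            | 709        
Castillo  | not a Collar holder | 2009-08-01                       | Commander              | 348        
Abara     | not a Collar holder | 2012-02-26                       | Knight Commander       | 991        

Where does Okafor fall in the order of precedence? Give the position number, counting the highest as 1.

By grade within the Order: Tanaka and Sato (Grand Cross); then Okafor, Abara and Moreau (Knight Commander); then Eriksen, Romero, Castillo and Johansson (Commander); then Espinoza (Officer).
Tanaka and Sato both have roll number 709, so the next rule applies.
Tanaka and Sato are each not a Collar holder, so the next rule applies.
Among Tanaka and Sato, by date of appointment to the Order (later first): Tanaka (2008-03-09) before Sato (2007-12-10).
Among Okafor, Abara and Moreau, by roll number (lower first): Okafor (946) before Abara and Moreau (991).
Abara and Moreau are each not a Collar holder, so the next rule applies.
Among Abara and Moreau, by date of appointment to the Order (later first): Abara (2012-02-26) before Moreau (2004-11-10).
Eriksen, Romero, Castillo and Johansson all have roll number 348, so the next rule applies.
Among Eriksen, Romero, Castillo and Johansson, a Collar holder before not a Collar holder: Eriksen (a Collar holder) before Romero, Castillo and Johansson (not a Collar holder).
Among Romero, Castillo and Johansson, by date of appointment to the Order (earlier first) (reversed rule for this group): Romero (2007-04-10) before Castillo (2009-08-01) before Johansson (2010-10-28).
Order: Tanaka, Sato, Okafor, Abara, Moreau, Eriksen, Romero, Castillo, Johansson, Espinoza. So position 3.

3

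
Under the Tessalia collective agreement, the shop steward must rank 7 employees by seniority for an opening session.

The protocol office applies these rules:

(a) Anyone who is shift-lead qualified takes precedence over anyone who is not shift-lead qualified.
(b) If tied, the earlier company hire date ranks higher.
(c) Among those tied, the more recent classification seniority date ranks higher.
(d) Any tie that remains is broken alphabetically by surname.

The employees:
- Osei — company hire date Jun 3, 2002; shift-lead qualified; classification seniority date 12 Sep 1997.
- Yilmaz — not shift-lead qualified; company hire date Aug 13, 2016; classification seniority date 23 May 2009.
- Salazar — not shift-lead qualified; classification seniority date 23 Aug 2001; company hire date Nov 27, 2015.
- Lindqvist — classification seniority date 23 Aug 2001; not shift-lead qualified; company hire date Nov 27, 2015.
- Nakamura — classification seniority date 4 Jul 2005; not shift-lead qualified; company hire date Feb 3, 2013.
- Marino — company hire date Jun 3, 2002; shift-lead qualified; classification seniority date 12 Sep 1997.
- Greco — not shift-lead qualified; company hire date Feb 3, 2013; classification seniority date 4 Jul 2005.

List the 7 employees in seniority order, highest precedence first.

Marino, Osei, Greco, Nakamura, Lindqvist, Salazar, Yilmaz

By the first rule: Marino and Osei (both shift-lead qualified); then Greco, Nakamura, Lindqvist, Salazar and Yilmaz (each not shift-lead qualified).
Marino and Osei both have company hire date Jun 3, 2002, so the next rule applies.
Marino and Osei both have classification seniority date 12 Sep 1997, so the next rule applies.
Among Marino and Osei, alphabetically by surname: Marino before Osei.
Among Greco, Nakamura, Lindqvist, Salazar and Yilmaz, by company hire date (earlier first): Greco and Nakamura (Feb 3, 2013) before Lindqvist and Salazar (Nov 27, 2015) before Yilmaz (Aug 13, 2016).
Greco and Nakamura both have classification seniority date 4 Jul 2005, so the next rule applies.
Among Greco and Nakamura, alphabetically by surname: Greco before Nakamura.
Lindqvist and Salazar both have classification seniority date 23 Aug 2001, so the next rule applies.
Among Lindqvist and Salazar, alphabetically by surname: Lindqvist before Salazar.
Full order: Marino, Osei, Greco, Nakamura, Lindqvist, Salazar, Yilmaz.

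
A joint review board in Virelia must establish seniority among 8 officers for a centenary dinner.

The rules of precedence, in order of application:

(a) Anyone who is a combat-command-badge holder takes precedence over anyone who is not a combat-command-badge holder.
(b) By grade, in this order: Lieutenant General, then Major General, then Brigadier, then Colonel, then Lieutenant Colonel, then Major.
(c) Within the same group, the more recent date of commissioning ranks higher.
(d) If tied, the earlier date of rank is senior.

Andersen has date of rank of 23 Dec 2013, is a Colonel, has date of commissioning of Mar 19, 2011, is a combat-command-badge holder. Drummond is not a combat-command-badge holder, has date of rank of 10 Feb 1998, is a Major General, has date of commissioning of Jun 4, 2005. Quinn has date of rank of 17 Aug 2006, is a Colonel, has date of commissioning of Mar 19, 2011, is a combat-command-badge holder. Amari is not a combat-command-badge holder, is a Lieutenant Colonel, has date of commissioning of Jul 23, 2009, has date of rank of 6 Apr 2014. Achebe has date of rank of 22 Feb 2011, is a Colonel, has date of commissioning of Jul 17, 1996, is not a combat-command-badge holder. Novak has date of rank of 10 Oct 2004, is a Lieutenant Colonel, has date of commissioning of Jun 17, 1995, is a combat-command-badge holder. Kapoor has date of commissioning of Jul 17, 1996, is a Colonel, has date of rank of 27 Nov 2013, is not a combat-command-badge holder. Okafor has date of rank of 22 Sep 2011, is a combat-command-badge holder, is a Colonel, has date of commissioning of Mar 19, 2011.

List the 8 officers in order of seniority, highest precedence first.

By the first rule: Quinn, Okafor, Andersen and Novak (each a combat-command-badge holder); then Drummond, Achebe, Kapoor and Amari (each not a combat-command-badge holder).
Among Quinn, Okafor, Andersen and Novak, by grade: Quinn, Okafor and Andersen (Colonel) before Novak (Lieutenant Colonel).
Quinn, Okafor and Andersen all have date of commissioning Mar 19, 2011, so the next rule applies.
Among Quinn, Okafor and Andersen, by date of rank (earlier first): Quinn (17 Aug 2006) before Okafor (22 Sep 2011) before Andersen (23 Dec 2013).
Among Drummond, Achebe, Kapoor and Amari, by grade: Drummond (Major General) before Achebe and Kapoor (Colonel) before Amari (Lieutenant Colonel).
Achebe and Kapoor both have date of commissioning Jul 17, 1996, so the next rule applies.
Among Achebe and Kapoor, by date of rank (earlier first): Achebe (22 Feb 2011) before Kapoor (27 Nov 2013).
Full order: Quinn, Okafor, Andersen, Novak, Drummond, Achebe, Kapoor, Amari.

Quinn, Okafor, Andersen, Novak, Drummond, Achebe, Kapoor, Amari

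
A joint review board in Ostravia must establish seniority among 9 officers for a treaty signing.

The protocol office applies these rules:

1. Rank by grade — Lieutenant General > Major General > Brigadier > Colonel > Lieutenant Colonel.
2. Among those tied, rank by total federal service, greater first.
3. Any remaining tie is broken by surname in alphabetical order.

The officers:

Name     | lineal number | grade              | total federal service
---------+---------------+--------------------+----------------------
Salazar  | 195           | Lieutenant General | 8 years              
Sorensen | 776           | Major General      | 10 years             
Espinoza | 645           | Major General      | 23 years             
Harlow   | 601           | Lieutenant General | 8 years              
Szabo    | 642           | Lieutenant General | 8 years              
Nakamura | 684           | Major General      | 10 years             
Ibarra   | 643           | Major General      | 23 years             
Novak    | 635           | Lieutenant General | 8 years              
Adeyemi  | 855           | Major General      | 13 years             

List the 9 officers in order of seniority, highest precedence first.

Harlow, Novak, Salazar, Szabo, Espinoza, Ibarra, Adeyemi, Nakamura, Sorensen

By grade: Harlow, Novak, Salazar and Szabo (Lieutenant General); then Espinoza, Ibarra, Adeyemi, Nakamura and Sorensen (Major General).
Harlow, Novak, Salazar and Szabo all have total federal service 8 years, so the next rule applies.
Among Harlow, Novak, Salazar and Szabo, alphabetically by surname: Harlow before Novak before Salazar before Szabo.
Among Espinoza, Ibarra, Adeyemi, Nakamura and Sorensen, by total federal service (higher first): Espinoza and Ibarra (23 years) before Adeyemi (13 years) before Nakamura and Sorensen (10 years).
Among Espinoza and Ibarra, alphabetically by surname: Espinoza before Ibarra.
Among Nakamura and Sorensen, alphabetically by surname: Nakamura before Sorensen.
Full order: Harlow, Novak, Salazar, Szabo, Espinoza, Ibarra, Adeyemi, Nakamura, Sorensen.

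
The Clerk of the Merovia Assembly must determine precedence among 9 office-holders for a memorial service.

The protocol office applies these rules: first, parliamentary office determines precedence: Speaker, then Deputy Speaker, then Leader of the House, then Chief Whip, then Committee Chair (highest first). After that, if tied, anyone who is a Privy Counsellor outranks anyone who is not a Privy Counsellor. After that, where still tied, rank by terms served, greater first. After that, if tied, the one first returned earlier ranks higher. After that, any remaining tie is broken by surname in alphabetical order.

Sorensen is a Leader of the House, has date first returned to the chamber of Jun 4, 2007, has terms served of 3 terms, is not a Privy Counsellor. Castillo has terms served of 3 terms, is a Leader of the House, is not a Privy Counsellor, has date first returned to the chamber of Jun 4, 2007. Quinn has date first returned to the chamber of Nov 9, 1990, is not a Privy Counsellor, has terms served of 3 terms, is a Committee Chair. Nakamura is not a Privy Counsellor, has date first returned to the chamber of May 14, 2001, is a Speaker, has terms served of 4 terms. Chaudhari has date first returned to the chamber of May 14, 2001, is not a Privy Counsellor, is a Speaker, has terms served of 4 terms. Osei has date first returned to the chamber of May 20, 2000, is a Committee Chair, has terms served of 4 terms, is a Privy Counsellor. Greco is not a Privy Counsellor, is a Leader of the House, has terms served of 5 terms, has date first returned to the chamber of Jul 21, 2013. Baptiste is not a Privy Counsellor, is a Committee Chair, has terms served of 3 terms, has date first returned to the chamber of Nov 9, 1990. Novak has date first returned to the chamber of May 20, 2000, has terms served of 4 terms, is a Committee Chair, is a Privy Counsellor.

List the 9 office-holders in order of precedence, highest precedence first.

By parliamentary office: Chaudhari and Nakamura (Speaker); then Greco, Castillo and Sorensen (Leader of the House); then Novak, Osei, Baptiste and Quinn (Committee Chair).
Chaudhari and Nakamura are each not a Privy Counsellor, so the next rule applies.
Chaudhari and Nakamura both have terms served 4 terms, so the next rule applies.
Chaudhari and Nakamura both have date first returned to the chamber May 14, 2001, so the next rule applies.
Among Chaudhari and Nakamura, alphabetically by surname: Chaudhari before Nakamura.
Greco, Castillo and Sorensen are each not a Privy Counsellor, so the next rule applies.
Among Greco, Castillo and Sorensen, by terms served (higher first): Greco (5 terms) before Castillo and Sorensen (3 terms).
Castillo and Sorensen both have date first returned to the chamber Jun 4, 2007, so the next rule applies.
Among Castillo and Sorensen, alphabetically by surname: Castillo before Sorensen.
Among Novak, Osei, Baptiste and Quinn, a Privy Counsellor before not a Privy Counsellor: Novak and Osei (a Privy Counsellor) before Baptiste and Quinn (not a Privy Counsellor).
Novak and Osei both have terms served 4 terms, so the next rule applies.
Novak and Osei both have date first returned to the chamber May 20, 2000, so the next rule applies.
Among Novak and Osei, alphabetically by surname: Novak before Osei.
Baptiste and Quinn both have terms served 3 terms, so the next rule applies.
Baptiste and Quinn both have date first returned to the chamber Nov 9, 1990, so the next rule applies.
Among Baptiste and Quinn, alphabetically by surname: Baptiste before Quinn.
Full order: Chaudhari, Nakamura, Greco, Castillo, Sorensen, Novak, Osei, Baptiste, Quinn.

Chaudhari, Nakamura, Greco, Castillo, Sorensen, Novak, Osei, Baptiste, Quinn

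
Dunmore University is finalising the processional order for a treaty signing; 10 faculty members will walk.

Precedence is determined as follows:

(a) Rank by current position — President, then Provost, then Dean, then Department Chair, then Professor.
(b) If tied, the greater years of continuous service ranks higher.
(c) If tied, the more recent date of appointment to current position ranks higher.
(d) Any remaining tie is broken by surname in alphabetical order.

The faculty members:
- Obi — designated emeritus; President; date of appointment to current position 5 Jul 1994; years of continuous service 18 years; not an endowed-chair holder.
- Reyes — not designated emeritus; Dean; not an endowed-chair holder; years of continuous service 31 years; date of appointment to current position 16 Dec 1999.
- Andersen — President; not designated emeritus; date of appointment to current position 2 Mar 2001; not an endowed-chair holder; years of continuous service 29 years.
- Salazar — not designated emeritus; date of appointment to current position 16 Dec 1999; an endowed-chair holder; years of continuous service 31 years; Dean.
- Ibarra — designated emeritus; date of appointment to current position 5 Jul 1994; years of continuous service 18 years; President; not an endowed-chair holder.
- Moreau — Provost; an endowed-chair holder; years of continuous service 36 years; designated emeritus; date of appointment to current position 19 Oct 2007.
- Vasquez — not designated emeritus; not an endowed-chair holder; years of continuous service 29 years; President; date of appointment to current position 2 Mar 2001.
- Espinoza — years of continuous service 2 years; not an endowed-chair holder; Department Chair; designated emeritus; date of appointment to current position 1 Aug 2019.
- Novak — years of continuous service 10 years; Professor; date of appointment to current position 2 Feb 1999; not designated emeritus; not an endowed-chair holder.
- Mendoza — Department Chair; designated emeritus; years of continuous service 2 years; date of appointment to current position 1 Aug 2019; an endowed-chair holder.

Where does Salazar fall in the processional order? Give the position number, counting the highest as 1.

By current position: Andersen, Vasquez, Ibarra and Obi (President); then Moreau (Provost); then Reyes and Salazar (Dean); then Espinoza and Mendoza (Department Chair); then Novak (Professor).
Among Andersen, Vasquez, Ibarra and Obi, by years of continuous service (higher first): Andersen and Vasquez (29 years) before Ibarra and Obi (18 years).
Andersen and Vasquez both have date of appointment to current position 2 Mar 2001, so the next rule applies.
Among Andersen and Vasquez, alphabetically by surname: Andersen before Vasquez.
Ibarra and Obi both have date of appointment to current position 5 Jul 1994, so the next rule applies.
Among Ibarra and Obi, alphabetically by surname: Ibarra before Obi.
Reyes and Salazar both have years of continuous service 31 years, so the next rule applies.
Reyes and Salazar both have date of appointment to current position 16 Dec 1999, so the next rule applies.
Among Reyes and Salazar, alphabetically by surname: Reyes before Salazar.
Espinoza and Mendoza both have years of continuous service 2 years, so the next rule applies.
Espinoza and Mendoza both have date of appointment to current position 1 Aug 2019, so the next rule applies.
Among Espinoza and Mendoza, alphabetically by surname: Espinoza before Mendoza.
Order: Andersen, Vasquez, Ibarra, Obi, Moreau, Reyes, Salazar, Espinoza, Mendoza, Novak. So position 7.

7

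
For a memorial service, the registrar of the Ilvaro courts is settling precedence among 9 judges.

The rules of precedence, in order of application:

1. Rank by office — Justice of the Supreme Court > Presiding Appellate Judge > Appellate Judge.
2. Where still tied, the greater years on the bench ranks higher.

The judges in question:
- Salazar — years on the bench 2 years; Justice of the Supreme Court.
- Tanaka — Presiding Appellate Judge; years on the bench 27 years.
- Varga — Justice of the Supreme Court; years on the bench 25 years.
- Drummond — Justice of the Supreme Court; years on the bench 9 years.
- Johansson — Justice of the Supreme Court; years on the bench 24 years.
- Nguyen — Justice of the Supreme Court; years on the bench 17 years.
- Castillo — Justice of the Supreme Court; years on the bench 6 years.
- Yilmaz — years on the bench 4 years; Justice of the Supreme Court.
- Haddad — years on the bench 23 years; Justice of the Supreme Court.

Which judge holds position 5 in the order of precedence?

By office: Varga, Johansson, Haddad, Nguyen, Drummond, Castillo, Yilmaz and Salazar (Justice of the Supreme Court); then Tanaka (Presiding Appellate Judge).
Among Varga, Johansson, Haddad, Nguyen, Drummond, Castillo, Yilmaz and Salazar, by years on the bench (higher first): Varga (25 years) before Johansson (24 years) before Haddad (23 years) before Nguyen (17 years) before Drummond (9 years) before Castillo (6 years) before Yilmaz (4 years) before Salazar (2 years).
Order: Varga, Johansson, Haddad, Nguyen, Drummond, Castillo, Yilmaz, Salazar, Tanaka.

Drummond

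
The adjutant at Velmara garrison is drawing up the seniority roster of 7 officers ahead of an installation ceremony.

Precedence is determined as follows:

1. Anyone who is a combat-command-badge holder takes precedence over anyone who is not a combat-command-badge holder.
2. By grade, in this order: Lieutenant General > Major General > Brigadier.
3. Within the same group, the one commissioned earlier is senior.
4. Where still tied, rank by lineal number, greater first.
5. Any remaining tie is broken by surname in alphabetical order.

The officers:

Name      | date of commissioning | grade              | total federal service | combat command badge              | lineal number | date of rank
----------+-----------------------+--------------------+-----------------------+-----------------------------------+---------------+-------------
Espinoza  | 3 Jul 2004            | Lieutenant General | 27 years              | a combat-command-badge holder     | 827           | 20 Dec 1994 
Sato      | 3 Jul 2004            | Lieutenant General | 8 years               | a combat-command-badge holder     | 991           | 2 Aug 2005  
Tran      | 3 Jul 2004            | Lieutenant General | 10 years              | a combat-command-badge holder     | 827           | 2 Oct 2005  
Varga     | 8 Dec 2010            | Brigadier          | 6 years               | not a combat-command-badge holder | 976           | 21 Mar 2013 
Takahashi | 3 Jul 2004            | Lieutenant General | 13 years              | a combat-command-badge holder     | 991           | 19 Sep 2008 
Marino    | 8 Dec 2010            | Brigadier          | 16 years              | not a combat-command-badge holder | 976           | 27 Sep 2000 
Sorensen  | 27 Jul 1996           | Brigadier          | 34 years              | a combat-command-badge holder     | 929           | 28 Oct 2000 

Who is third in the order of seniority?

Espinoza

By the first rule: Sato, Takahashi, Espinoza, Tran and Sorensen (each a combat-command-badge holder); then Marino and Varga (both not a combat-command-badge holder).
Among Sato, Takahashi, Espinoza, Tran and Sorensen, by grade: Sato, Takahashi, Espinoza and Tran (Lieutenant General) before Sorensen (Brigadier).
Sato, Takahashi, Espinoza and Tran all have date of commissioning 3 Jul 2004, so the next rule applies.
Among Sato, Takahashi, Espinoza and Tran, by lineal number (higher first): Sato and Takahashi (991) before Espinoza and Tran (827).
Among Sato and Takahashi, alphabetically by surname: Sato before Takahashi.
Among Espinoza and Tran, alphabetically by surname: Espinoza before Tran.
Marino and Varga are each Brigadier, so the next rule applies.
Marino and Varga both have date of commissioning 8 Dec 2010, so the next rule applies.
Marino and Varga both have lineal number 976, so the next rule applies.
Among Marino and Varga, alphabetically by surname: Marino before Varga.
Order: Sato, Takahashi, Espinoza, Tran, Sorensen, Marino, Varga.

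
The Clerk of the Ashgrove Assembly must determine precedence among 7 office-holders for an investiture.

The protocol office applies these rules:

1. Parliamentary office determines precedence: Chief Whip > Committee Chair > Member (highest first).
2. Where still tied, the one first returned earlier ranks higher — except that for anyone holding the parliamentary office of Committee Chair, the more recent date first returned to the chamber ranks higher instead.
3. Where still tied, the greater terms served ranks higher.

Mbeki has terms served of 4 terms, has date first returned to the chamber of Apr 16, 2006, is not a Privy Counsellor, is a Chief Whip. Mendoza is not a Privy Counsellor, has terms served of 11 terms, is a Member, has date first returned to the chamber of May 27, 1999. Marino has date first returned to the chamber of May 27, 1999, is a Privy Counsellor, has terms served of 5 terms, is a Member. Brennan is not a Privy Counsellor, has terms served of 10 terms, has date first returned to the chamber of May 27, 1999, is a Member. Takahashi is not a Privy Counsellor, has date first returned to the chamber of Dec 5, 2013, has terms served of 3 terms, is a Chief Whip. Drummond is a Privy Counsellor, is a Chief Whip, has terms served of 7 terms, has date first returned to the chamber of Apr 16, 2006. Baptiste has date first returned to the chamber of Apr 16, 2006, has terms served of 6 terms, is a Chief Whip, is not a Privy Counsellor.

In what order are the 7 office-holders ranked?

Drummond, Baptiste, Mbeki, Takahashi, Mendoza, Brennan, Marino

By parliamentary office: Drummond, Baptiste, Mbeki and Takahashi (Chief Whip); then Mendoza, Brennan and Marino (Member).
Among Drummond, Baptiste, Mbeki and Takahashi, by date first returned to the chamber (earlier first): Drummond, Baptiste and Mbeki (Apr 16, 2006) before Takahashi (Dec 5, 2013).
Among Drummond, Baptiste and Mbeki, by terms served (higher first): Drummond (7 terms) before Baptiste (6 terms) before Mbeki (4 terms).
Mendoza, Brennan and Marino all have date first returned to the chamber May 27, 1999, so the next rule applies.
Among Mendoza, Brennan and Marino, by terms served (higher first): Mendoza (11 terms) before Brennan (10 terms) before Marino (5 terms).
Full order: Drummond, Baptiste, Mbeki, Takahashi, Mendoza, Brennan, Marino.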